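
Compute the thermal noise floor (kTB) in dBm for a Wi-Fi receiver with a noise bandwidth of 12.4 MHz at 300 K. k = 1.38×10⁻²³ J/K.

−102.9 dBm

P_n = kTB = 1.38×10⁻²³ × 300 × 1.24×10⁷ = 5.13×10⁻¹⁴ W
In dBm: 10 log₁₀(5.13×10⁻¹⁴ / 10⁻³) = −102.9 dBm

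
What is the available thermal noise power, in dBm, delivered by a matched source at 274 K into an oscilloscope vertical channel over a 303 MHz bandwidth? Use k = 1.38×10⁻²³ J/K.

−89.4 dBm

P_n = kTB = 1.38×10⁻²³ × 274 × 3.03×10⁸ = 1.15×10⁻¹² W
In dBm: 10 log₁₀(1.15×10⁻¹² / 10⁻³) = −89.4 dBm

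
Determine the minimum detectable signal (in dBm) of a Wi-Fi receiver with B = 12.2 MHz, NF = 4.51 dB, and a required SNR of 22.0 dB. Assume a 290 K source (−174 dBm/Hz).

−76.6 dBm

Sensitivity = −174 + 10 log₁₀(B) + NF + SNR_min
= −174 + 70.86 + 4.51 + 22.0
= −76.63 dBm → −76.6 dBm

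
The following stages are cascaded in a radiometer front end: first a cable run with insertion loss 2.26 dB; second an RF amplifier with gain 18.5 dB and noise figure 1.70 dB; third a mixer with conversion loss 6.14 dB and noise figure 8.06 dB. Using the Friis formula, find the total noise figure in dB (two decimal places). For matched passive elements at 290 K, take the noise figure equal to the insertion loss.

Convert to linear (a loss of L dB is a gain of −L dB): F_i = 10^(NF_i/10), G_i = 10^(G_i,dB/10)
  Stage 1: F_1 = 10^(2.26/10) = 1.683, G_1 = 10^(−2.26/10) = 0.5943
  Stage 2: F_2 = 10^(1.70/10) = 1.479, G_2 = 10^(18.5/10) = 70.79
  Stage 3: F_3 = 10^(8.06/10) = 6.397, G_3 = 10^(−6.14/10) = 0.2432
Friis cascade:
  F = 1.683 + (1.479 − 1)/0.5943 + (6.397 − 1)/42.07 = 2.617
NF = 10 log₁₀(2.617) = 4.18 dB

4.18 dB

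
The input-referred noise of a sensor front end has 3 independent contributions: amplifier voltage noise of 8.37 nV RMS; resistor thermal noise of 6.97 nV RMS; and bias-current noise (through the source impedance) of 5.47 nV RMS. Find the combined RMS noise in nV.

12.2 nV

Uncorrelated sources add in power (mean-square): V_tot = √(ΣV_i²)
V_tot = √[(8.37×10⁻⁹)² + (6.97×10⁻⁹)² + (5.47×10⁻⁹)²] = 1.22×10⁻⁸ V = 12.2 nV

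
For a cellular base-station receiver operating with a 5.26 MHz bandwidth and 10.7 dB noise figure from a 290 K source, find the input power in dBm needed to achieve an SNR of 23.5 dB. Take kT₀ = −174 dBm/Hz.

Sensitivity = −174 + 10 log₁₀(B) + NF + SNR_min
= −174 + 67.21 + 10.7 + 23.5
= −72.59 dBm → −72.6 dBm

−72.6 dBm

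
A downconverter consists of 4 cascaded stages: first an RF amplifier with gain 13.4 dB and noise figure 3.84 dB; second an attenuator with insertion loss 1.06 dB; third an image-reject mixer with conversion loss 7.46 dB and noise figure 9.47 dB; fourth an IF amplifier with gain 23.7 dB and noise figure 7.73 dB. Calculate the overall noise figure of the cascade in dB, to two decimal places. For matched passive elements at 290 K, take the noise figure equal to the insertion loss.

6.53 dB

Convert to linear (a loss of L dB is a gain of −L dB): F_i = 10^(NF_i/10), G_i = 10^(G_i,dB/10)
  Stage 1: F_1 = 10^(3.84/10) = 2.421, G_1 = 10^(13.4/10) = 21.88
  Stage 2: F_2 = 10^(1.06/10) = 1.276, G_2 = 10^(−1.06/10) = 0.7834
  Stage 3: F_3 = 10^(9.47/10) = 8.851, G_3 = 10^(−7.46/10) = 0.1795
  Stage 4: F_4 = 10^(7.73/10) = 5.929, G_4 = 10^(23.7/10) = 234.4
Friis cascade:
  F = 2.421 + (1.276 − 1)/21.88 + (8.851 − 1)/17.14 + (5.929 − 1)/3.076 = 4.494
NF = 10 log₁₀(4.494) = 6.53 dB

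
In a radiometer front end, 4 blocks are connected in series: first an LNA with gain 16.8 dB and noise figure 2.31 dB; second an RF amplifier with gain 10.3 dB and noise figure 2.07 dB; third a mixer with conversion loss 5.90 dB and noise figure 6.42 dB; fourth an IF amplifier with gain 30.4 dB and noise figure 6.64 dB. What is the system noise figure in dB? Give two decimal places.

2.43 dB

Convert to linear (a loss of L dB is a gain of −L dB): F_i = 10^(NF_i/10), G_i = 10^(G_i,dB/10)
  Stage 1: F_1 = 10^(2.31/10) = 1.702, G_1 = 10^(16.8/10) = 47.86
  Stage 2: F_2 = 10^(2.07/10) = 1.611, G_2 = 10^(10.3/10) = 10.72
  Stage 3: F_3 = 10^(6.42/10) = 4.385, G_3 = 10^(−5.90/10) = 0.2570
  Stage 4: F_4 = 10^(6.64/10) = 4.613, G_4 = 10^(30.4/10) = 1096
Friis cascade:
  F = 1.702 + (1.611 − 1)/47.86 + (4.385 − 1)/512.9 + (4.613 − 1)/131.8 = 1.749
NF = 10 log₁₀(1.749) = 2.43 dB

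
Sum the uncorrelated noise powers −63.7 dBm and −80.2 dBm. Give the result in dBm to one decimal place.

Convert to linear, add, convert back:
P₁ = 4.27×10⁻¹⁰ W, P₂ = 9.55×10⁻¹² W
P_tot = 4.36×10⁻¹⁰ W → 10 log₁₀(P_tot / 10⁻³) = −63.6 dBm

−63.6 dBm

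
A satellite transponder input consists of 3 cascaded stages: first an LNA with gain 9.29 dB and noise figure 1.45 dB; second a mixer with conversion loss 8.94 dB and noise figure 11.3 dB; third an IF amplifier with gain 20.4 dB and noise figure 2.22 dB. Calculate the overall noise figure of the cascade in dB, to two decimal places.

Convert to linear (a loss of L dB is a gain of −L dB): F_i = 10^(NF_i/10), G_i = 10^(G_i,dB/10)
  Stage 1: F_1 = 10^(1.45/10) = 1.396, G_1 = 10^(9.29/10) = 8.492
  Stage 2: F_2 = 10^(11.3/10) = 13.49, G_2 = 10^(−8.94/10) = 0.1276
  Stage 3: F_3 = 10^(2.22/10) = 1.667, G_3 = 10^(20.4/10) = 109.6
Friis cascade:
  F = 1.396 + (13.49 − 1)/8.492 + (1.667 − 1)/1.084 = 3.483
NF = 10 log₁₀(3.483) = 5.42 dB

5.42 dB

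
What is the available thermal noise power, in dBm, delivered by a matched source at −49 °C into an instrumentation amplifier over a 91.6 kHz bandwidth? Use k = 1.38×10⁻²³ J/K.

−125.5 dBm

T = −49 °C + 273.15 = 224.15 K
P_n = kTB = 1.38×10⁻²³ × 224.15 × 9.16×10⁴ = 2.83×10⁻¹⁶ W
In dBm: 10 log₁₀(2.83×10⁻¹⁶ / 10⁻³) = −125.5 dBm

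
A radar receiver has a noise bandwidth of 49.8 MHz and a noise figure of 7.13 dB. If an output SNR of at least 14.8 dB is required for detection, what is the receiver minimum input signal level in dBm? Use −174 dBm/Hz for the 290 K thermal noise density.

−75.1 dBm

Sensitivity = −174 + 10 log₁₀(B) + NF + SNR_min
= −174 + 76.97 + 7.13 + 14.8
= −75.10 dBm → −75.1 dBm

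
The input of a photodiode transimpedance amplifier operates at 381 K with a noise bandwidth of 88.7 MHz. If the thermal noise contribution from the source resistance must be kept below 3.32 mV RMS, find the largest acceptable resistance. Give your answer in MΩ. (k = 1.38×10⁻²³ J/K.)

Johnson–Nyquist: V_n = √(4kTRB) ⇒ R = V_n² / (4kTB)
4kTB = 4 × 1.38×10⁻²³ × 381 × 8.87×10⁷ = 1.87×10⁻¹²
R = (3.32×10⁻³)² / 1.87×10⁻¹² = 5.91×10⁶ Ω = 5.91 MΩ

5.91 MΩ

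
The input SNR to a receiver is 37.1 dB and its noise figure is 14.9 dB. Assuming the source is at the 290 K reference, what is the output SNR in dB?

By definition F = SNR_in/SNR_out, so in dB: SNR_out = SNR_in − NF
SNR_out = 37.1 − 14.9 = 22.2 dB

22.2 dB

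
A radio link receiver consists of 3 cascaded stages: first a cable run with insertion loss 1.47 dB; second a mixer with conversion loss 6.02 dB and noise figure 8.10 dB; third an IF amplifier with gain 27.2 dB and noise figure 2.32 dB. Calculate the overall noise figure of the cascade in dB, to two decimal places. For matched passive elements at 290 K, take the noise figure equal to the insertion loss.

11.15 dB

Convert to linear (a loss of L dB is a gain of −L dB): F_i = 10^(NF_i/10), G_i = 10^(G_i,dB/10)
  Stage 1: F_1 = 10^(1.47/10) = 1.403, G_1 = 10^(−1.47/10) = 0.7129
  Stage 2: F_2 = 10^(8.10/10) = 6.457, G_2 = 10^(−6.02/10) = 0.2500
  Stage 3: F_3 = 10^(2.32/10) = 1.706, G_3 = 10^(27.2/10) = 524.8
Friis cascade:
  F = 1.403 + (6.457 − 1)/0.7129 + (1.706 − 1)/0.1782 = 13.02
NF = 10 log₁₀(13.02) = 11.15 dB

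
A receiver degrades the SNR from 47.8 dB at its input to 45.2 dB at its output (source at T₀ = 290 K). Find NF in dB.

NF (dB) = SNR_in(dB) − SNR_out(dB) when the source is at T₀
NF = 47.8 − 45.2 = 2.6 dB

2.6 dB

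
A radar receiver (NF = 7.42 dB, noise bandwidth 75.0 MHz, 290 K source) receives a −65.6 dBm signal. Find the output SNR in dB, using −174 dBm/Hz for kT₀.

22.2 dB

Noise floor: N = −174 + 10 log₁₀(B) + NF
10 log₁₀(7.50×10⁷) = 78.75 dB
N = −174 + 78.75 + 7.42 = −87.83 dBm
SNR = P_sig − N = −65.6 − (−87.83) = 22.23 dB → 22.2 dB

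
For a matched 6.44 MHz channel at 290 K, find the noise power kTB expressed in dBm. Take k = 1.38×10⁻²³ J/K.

−105.9 dBm

P_n = kTB = 1.38×10⁻²³ × 290 × 6.44×10⁶ = 2.58×10⁻¹⁴ W
In dBm: 10 log₁₀(2.58×10⁻¹⁴ / 10⁻³) = −105.9 dBm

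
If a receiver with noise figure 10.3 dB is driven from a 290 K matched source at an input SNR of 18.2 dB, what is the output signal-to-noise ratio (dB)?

7.9 dB

By definition F = SNR_in/SNR_out, so in dB: SNR_out = SNR_in − NF
SNR_out = 18.2 − 10.3 = 7.9 dB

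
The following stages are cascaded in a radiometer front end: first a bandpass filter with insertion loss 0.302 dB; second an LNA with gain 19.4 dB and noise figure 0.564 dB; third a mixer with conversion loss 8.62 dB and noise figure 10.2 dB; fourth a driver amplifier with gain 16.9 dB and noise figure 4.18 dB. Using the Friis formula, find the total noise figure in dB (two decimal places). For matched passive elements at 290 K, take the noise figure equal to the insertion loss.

1.71 dB

Convert to linear (a loss of L dB is a gain of −L dB): F_i = 10^(NF_i/10), G_i = 10^(G_i,dB/10)
  Stage 1: F_1 = 10^(0.302/10) = 1.072, G_1 = 10^(−0.302/10) = 0.9328
  Stage 2: F_2 = 10^(0.564/10) = 1.139, G_2 = 10^(19.4/10) = 87.10
  Stage 3: F_3 = 10^(10.2/10) = 10.47, G_3 = 10^(−8.62/10) = 0.1374
  Stage 4: F_4 = 10^(4.18/10) = 2.618, G_4 = 10^(16.9/10) = 48.98
Friis cascade:
  F = 1.072 + (1.139 − 1)/0.9328 + (10.47 − 1)/81.25 + (2.618 − 1)/11.16 = 1.482
NF = 10 log₁₀(1.482) = 1.71 dB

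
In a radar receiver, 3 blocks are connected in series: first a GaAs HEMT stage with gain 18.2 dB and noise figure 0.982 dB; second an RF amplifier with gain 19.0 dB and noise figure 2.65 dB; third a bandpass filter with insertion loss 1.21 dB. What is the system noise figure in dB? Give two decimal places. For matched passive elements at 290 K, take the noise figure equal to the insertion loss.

Convert to linear (a loss of L dB is a gain of −L dB): F_i = 10^(NF_i/10), G_i = 10^(G_i,dB/10)
  Stage 1: F_1 = 10^(0.982/10) = 1.254, G_1 = 10^(18.2/10) = 66.07
  Stage 2: F_2 = 10^(2.65/10) = 1.841, G_2 = 10^(19.0/10) = 79.43
  Stage 3: F_3 = 10^(1.21/10) = 1.321, G_3 = 10^(−1.21/10) = 0.7568
Friis cascade:
  F = 1.254 + (1.841 − 1)/66.07 + (1.321 − 1)/5248 = 1.267
NF = 10 log₁₀(1.267) = 1.03 dB

1.03 dB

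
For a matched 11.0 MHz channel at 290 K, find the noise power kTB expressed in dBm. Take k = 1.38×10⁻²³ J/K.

−103.6 dBm

P_n = kTB = 1.38×10⁻²³ × 290 × 1.10×10⁷ = 4.40×10⁻¹⁴ W
In dBm: 10 log₁₀(4.40×10⁻¹⁴ / 10⁻³) = −103.6 dBm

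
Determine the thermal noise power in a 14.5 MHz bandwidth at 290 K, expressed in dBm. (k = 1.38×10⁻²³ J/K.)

−102.4 dBm

P_n = kTB = 1.38×10⁻²³ × 290 × 1.45×10⁷ = 5.80×10⁻¹⁴ W
In dBm: 10 log₁₀(5.80×10⁻¹⁴ / 10⁻³) = −102.4 dBm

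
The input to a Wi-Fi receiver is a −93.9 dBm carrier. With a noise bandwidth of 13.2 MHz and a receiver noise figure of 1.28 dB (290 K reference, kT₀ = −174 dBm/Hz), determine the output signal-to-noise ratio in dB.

7.6 dB

Noise floor: N = −174 + 10 log₁₀(B) + NF
10 log₁₀(1.32×10⁷) = 71.21 dB
N = −174 + 71.21 + 1.28 = −101.51 dBm
SNR = P_sig − N = −93.9 − (−101.51) = 7.61 dB → 7.6 dB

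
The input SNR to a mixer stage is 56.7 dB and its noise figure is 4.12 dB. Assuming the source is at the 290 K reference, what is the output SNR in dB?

52.58 dB

By definition F = SNR_in/SNR_out, so in dB: SNR_out = SNR_in − NF
SNR_out = 56.7 − 4.12 = 52.58 dB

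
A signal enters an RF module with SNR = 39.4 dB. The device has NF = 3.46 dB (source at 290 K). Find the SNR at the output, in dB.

35.94 dB

By definition F = SNR_in/SNR_out, so in dB: SNR_out = SNR_in − NF
SNR_out = 39.4 − 3.46 = 35.94 dB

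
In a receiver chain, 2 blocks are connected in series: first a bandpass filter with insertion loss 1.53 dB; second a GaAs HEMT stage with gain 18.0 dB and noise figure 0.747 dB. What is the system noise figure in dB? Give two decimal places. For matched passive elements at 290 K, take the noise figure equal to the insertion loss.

Convert to linear (a loss of L dB is a gain of −L dB): F_i = 10^(NF_i/10), G_i = 10^(G_i,dB/10)
  Stage 1: F_1 = 10^(1.53/10) = 1.422, G_1 = 10^(−1.53/10) = 0.7031
  Stage 2: F_2 = 10^(0.747/10) = 1.188, G_2 = 10^(18.0/10) = 63.10
Friis cascade:
  F = 1.422 + (1.188 − 1)/0.7031 = 1.689
NF = 10 log₁₀(1.689) = 2.28 dB

2.28 dB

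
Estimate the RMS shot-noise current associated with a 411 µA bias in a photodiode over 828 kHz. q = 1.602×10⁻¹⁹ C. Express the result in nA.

10.4 nA

I_n = √(2qI·B)
2qI·B = 2 × 1.602×10⁻¹⁹ × 4.11×10⁻⁴ × 8.28×10⁵ = 1.09×10⁻¹⁶ A²
I_n = √(1.09×10⁻¹⁶) = 1.04×10⁻⁸ A = 10.4 nA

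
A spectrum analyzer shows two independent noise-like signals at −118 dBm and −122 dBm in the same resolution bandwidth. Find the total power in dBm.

−116.5 dBm

Convert to linear, add, convert back:
P₁ = 1.58×10⁻¹⁵ W, P₂ = 6.31×10⁻¹⁶ W
P_tot = 2.22×10⁻¹⁵ W → 10 log₁₀(P_tot / 10⁻³) = −116.5 dBm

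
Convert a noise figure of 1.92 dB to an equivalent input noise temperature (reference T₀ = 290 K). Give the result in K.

F = 10^(1.92/10) = 1.55597
T_e = (F − 1)·T₀ = (1.55597 − 1) × 290 = 161 K

161 K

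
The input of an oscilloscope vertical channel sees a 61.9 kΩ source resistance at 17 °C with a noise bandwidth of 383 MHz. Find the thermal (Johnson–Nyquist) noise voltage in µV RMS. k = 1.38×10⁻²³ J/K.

616 µV

T = 17 °C + 273.15 = 290.15 K
V_n = √(4kTRB)
4kTRB = 4 × 1.38×10⁻²³ × 290.15 × 6.19×10⁴ × 3.83×10⁸ = 3.80×10⁻⁷ V²
V_n = √(3.80×10⁻⁷) = 6.16×10⁻⁴ V = 616 µV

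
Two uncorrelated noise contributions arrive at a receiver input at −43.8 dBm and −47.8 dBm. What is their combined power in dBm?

Convert to linear, add, convert back:
P₁ = 4.17×10⁻⁸ W, P₂ = 1.66×10⁻⁸ W
P_tot = 5.83×10⁻⁸ W → 10 log₁₀(P_tot / 10⁻³) = −42.3 dBm

−42.3 dBm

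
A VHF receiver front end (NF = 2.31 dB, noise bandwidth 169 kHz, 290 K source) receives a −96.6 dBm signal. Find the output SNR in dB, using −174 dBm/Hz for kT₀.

22.8 dB

Noise floor: N = −174 + 10 log₁₀(B) + NF
10 log₁₀(1.69×10⁵) = 52.28 dB
N = −174 + 52.28 + 2.31 = −119.41 dBm
SNR = P_sig − N = −96.6 − (−119.41) = 22.81 dB → 22.8 dB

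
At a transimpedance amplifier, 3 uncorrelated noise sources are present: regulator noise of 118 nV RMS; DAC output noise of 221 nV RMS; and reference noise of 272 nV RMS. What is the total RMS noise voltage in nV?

Uncorrelated sources add in power (mean-square): V_tot = √(ΣV_i²)
V_tot = √[(1.18×10⁻⁷)² + (2.21×10⁻⁷)² + (2.72×10⁻⁷)²] = 3.70×10⁻⁷ V = 370 nV

370 nV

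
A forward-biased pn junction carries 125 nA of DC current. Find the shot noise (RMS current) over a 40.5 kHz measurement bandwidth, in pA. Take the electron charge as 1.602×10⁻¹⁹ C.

40.3 pA

I_n = √(2qI·B)
2qI·B = 2 × 1.602×10⁻¹⁹ × 1.25×10⁻⁷ × 4.05×10⁴ = 1.62×10⁻²¹ A²
I_n = √(1.62×10⁻²¹) = 4.03×10⁻¹¹ A = 40.3 pA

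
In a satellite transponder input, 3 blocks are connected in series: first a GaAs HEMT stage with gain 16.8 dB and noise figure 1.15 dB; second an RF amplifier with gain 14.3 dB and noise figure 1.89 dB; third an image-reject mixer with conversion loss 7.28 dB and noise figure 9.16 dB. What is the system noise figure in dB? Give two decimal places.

Convert to linear (a loss of L dB is a gain of −L dB): F_i = 10^(NF_i/10), G_i = 10^(G_i,dB/10)
  Stage 1: F_1 = 10^(1.15/10) = 1.303, G_1 = 10^(16.8/10) = 47.86
  Stage 2: F_2 = 10^(1.89/10) = 1.545, G_2 = 10^(14.3/10) = 26.92
  Stage 3: F_3 = 10^(9.16/10) = 8.241, G_3 = 10^(−7.28/10) = 0.1871
Friis cascade:
  F = 1.303 + (1.545 − 1)/47.86 + (8.241 − 1)/1288 = 1.320
NF = 10 log₁₀(1.320) = 1.21 dB

1.21 dB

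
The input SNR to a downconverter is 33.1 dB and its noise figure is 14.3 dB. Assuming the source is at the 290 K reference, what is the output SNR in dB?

18.8 dB

By definition F = SNR_in/SNR_out, so in dB: SNR_out = SNR_in − NF
SNR_out = 33.1 − 14.3 = 18.8 dB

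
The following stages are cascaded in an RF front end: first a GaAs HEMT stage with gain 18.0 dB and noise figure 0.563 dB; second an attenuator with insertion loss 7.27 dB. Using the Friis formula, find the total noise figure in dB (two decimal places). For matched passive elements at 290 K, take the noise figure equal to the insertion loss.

Convert to linear (a loss of L dB is a gain of −L dB): F_i = 10^(NF_i/10), G_i = 10^(G_i,dB/10)
  Stage 1: F_1 = 10^(0.563/10) = 1.138, G_1 = 10^(18.0/10) = 63.10
  Stage 2: F_2 = 10^(7.27/10) = 5.333, G_2 = 10^(−7.27/10) = 0.1875
Friis cascade:
  F = 1.138 + (5.333 − 1)/63.10 = 1.207
NF = 10 log₁₀(1.207) = 0.82 dB

0.82 dB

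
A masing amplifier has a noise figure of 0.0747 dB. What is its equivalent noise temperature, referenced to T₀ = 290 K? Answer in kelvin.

5.03 K

F = 10^(0.0747/10) = 1.01735
T_e = (F − 1)·T₀ = (1.01735 − 1) × 290 = 5.03 K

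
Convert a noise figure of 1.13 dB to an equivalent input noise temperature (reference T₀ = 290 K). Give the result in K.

F = 10^(1.13/10) = 1.29718
T_e = (F − 1)·T₀ = (1.29718 − 1) × 290 = 86.2 K

86.2 K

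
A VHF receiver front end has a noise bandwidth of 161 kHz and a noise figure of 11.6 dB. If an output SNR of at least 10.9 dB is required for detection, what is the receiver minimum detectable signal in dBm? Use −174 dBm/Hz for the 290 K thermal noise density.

−99.4 dBm

Sensitivity = −174 + 10 log₁₀(B) + NF + SNR_min
= −174 + 52.07 + 11.6 + 10.9
= −99.43 dBm → −99.4 dBm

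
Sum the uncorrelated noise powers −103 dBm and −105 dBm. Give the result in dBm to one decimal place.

Convert to linear, add, convert back:
P₁ = 5.01×10⁻¹⁴ W, P₂ = 3.16×10⁻¹⁴ W
P_tot = 8.17×10⁻¹⁴ W → 10 log₁₀(P_tot / 10⁻³) = −100.9 dBm

−100.9 dBm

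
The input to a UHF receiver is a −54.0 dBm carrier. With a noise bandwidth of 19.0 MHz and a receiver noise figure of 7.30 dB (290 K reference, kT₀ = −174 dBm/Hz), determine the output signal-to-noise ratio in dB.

39.9 dB

Noise floor: N = −174 + 10 log₁₀(B) + NF
10 log₁₀(1.90×10⁷) = 72.79 dB
N = −174 + 72.79 + 7.30 = −93.91 dBm
SNR = P_sig − N = −54.0 − (−93.91) = 39.91 dB → 39.9 dB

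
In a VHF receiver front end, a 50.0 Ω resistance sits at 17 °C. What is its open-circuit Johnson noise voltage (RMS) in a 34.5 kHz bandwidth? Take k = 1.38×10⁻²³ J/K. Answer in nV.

166 nV

T = 17 °C + 273.15 = 290.15 K
V_n = √(4kTRB)
4kTRB = 4 × 1.38×10⁻²³ × 290.15 × 5.00×10¹ × 3.45×10⁴ = 2.76×10⁻¹⁴ V²
V_n = √(2.76×10⁻¹⁴) = 1.66×10⁻⁷ V = 166 nV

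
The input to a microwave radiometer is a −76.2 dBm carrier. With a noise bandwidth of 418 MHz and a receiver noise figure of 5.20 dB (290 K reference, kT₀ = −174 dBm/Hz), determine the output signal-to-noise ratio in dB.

Noise floor: N = −174 + 10 log₁₀(B) + NF
10 log₁₀(4.18×10⁸) = 86.21 dB
N = −174 + 86.21 + 5.20 = −82.59 dBm
SNR = P_sig − N = −76.2 − (−82.59) = 6.39 dB → 6.4 dB

6.4 dB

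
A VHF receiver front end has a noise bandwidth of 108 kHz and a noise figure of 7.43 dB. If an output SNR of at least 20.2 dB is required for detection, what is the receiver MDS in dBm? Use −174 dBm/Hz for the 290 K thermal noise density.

−96.0 dBm

Sensitivity = −174 + 10 log₁₀(B) + NF + SNR_min
= −174 + 50.33 + 7.43 + 20.2
= −96.04 dBm → −96.0 dBm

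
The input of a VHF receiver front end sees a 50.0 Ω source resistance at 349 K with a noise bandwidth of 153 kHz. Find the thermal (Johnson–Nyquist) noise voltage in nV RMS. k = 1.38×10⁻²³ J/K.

384 nV

V_n = √(4kTRB)
4kTRB = 4 × 1.38×10⁻²³ × 349 × 5.00×10¹ × 1.53×10⁵ = 1.47×10⁻¹³ V²
V_n = √(1.47×10⁻¹³) = 3.84×10⁻⁷ V = 384 nV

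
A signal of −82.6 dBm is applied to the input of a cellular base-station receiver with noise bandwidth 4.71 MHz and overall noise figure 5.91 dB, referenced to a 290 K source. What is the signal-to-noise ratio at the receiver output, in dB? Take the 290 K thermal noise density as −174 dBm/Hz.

18.8 dB

Noise floor: N = −174 + 10 log₁₀(B) + NF
10 log₁₀(4.71×10⁶) = 66.73 dB
N = −174 + 66.73 + 5.91 = −101.36 dBm
SNR = P_sig − N = −82.6 − (−101.36) = 18.76 dB → 18.8 dB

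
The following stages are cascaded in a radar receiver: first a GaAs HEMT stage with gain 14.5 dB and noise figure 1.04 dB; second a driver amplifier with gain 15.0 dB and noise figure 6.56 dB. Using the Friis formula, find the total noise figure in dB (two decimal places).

1.45 dB

Convert to linear (a loss of L dB is a gain of −L dB): F_i = 10^(NF_i/10), G_i = 10^(G_i,dB/10)
  Stage 1: F_1 = 10^(1.04/10) = 1.271, G_1 = 10^(14.5/10) = 28.18
  Stage 2: F_2 = 10^(6.56/10) = 4.529, G_2 = 10^(15.0/10) = 31.62
Friis cascade:
  F = 1.271 + (4.529 − 1)/28.18 = 1.396
NF = 10 log₁₀(1.396) = 1.45 dB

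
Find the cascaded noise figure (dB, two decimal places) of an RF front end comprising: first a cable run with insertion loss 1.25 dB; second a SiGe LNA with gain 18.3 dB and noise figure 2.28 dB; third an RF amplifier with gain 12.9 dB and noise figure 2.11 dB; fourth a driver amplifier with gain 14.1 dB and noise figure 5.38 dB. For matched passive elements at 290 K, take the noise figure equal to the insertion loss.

3.56 dB

Convert to linear (a loss of L dB is a gain of −L dB): F_i = 10^(NF_i/10), G_i = 10^(G_i,dB/10)
  Stage 1: F_1 = 10^(1.25/10) = 1.334, G_1 = 10^(−1.25/10) = 0.7499
  Stage 2: F_2 = 10^(2.28/10) = 1.690, G_2 = 10^(18.3/10) = 67.61
  Stage 3: F_3 = 10^(2.11/10) = 1.626, G_3 = 10^(12.9/10) = 19.50
  Stage 4: F_4 = 10^(5.38/10) = 3.451, G_4 = 10^(14.1/10) = 25.70
Friis cascade:
  F = 1.334 + (1.690 − 1)/0.7499 + (1.626 − 1)/50.70 + (3.451 − 1)/988.6 = 2.269
NF = 10 log₁₀(2.269) = 3.56 dB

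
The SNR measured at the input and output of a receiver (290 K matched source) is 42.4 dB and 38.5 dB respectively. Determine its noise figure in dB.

NF (dB) = SNR_in(dB) − SNR_out(dB) when the source is at T₀
NF = 42.4 − 38.5 = 3.9 dB

3.9 dB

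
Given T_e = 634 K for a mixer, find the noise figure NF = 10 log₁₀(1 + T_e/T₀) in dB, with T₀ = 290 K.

F = 1 + T_e/T₀ = 1 + 634/290 = 3.18621
NF = 10 log₁₀(3.18621) = 5.03 dB

5.03 dB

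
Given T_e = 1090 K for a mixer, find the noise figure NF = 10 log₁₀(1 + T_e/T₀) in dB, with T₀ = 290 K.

6.77 dB

F = 1 + T_e/T₀ = 1 + 1090/290 = 4.75862
NF = 10 log₁₀(4.75862) = 6.77 dB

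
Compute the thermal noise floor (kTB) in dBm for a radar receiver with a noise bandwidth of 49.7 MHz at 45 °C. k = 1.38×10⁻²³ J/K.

T = 45 °C + 273.15 = 318.15 K
P_n = kTB = 1.38×10⁻²³ × 318.15 × 4.97×10⁷ = 2.18×10⁻¹³ W
In dBm: 10 log₁₀(2.18×10⁻¹³ / 10⁻³) = −96.6 dBm

−96.6 dBm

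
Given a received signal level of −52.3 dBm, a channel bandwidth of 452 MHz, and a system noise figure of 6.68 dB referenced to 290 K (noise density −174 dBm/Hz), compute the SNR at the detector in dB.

28.5 dB

Noise floor: N = −174 + 10 log₁₀(B) + NF
10 log₁₀(4.52×10⁸) = 86.55 dB
N = −174 + 86.55 + 6.68 = −80.77 dBm
SNR = P_sig − N = −52.3 − (−80.77) = 28.47 dB → 28.5 dB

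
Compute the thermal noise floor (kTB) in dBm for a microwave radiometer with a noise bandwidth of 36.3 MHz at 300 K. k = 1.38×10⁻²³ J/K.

P_n = kTB = 1.38×10⁻²³ × 300 × 3.63×10⁷ = 1.50×10⁻¹³ W
In dBm: 10 log₁₀(1.50×10⁻¹³ / 10⁻³) = −98.2 dBm

−98.2 dBm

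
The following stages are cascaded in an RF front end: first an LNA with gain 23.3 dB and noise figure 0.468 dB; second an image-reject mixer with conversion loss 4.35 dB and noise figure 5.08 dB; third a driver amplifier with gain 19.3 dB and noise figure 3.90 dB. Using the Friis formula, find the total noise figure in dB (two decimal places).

0.58 dB

Convert to linear (a loss of L dB is a gain of −L dB): F_i = 10^(NF_i/10), G_i = 10^(G_i,dB/10)
  Stage 1: F_1 = 10^(0.468/10) = 1.114, G_1 = 10^(23.3/10) = 213.8
  Stage 2: F_2 = 10^(5.08/10) = 3.221, G_2 = 10^(−4.35/10) = 0.3673
  Stage 3: F_3 = 10^(3.90/10) = 2.455, G_3 = 10^(19.3/10) = 85.11
Friis cascade:
  F = 1.114 + (3.221 − 1)/213.8 + (2.455 − 1)/78.52 = 1.143
NF = 10 log₁₀(1.143) = 0.58 dB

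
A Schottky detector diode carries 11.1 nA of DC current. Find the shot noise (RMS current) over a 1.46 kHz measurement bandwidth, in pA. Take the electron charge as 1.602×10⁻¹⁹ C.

2.28 pA

I_n = √(2qI·B)
2qI·B = 2 × 1.602×10⁻¹⁹ × 1.11×10⁻⁸ × 1.46×10³ = 5.19×10⁻²⁴ A²
I_n = √(5.19×10⁻²⁴) = 2.28×10⁻¹² A = 2.28 pA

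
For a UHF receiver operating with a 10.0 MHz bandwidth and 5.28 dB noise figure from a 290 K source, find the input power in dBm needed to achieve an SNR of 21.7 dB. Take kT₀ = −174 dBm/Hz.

Sensitivity = −174 + 10 log₁₀(B) + NF + SNR_min
= −174 + 70 + 5.28 + 21.7
= −77.02 dBm → −77.0 dBm

−77.0 dBm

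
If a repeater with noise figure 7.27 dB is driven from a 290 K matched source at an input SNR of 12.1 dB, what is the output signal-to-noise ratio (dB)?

4.83 dB

By definition F = SNR_in/SNR_out, so in dB: SNR_out = SNR_in − NF
SNR_out = 12.1 − 7.27 = 4.83 dB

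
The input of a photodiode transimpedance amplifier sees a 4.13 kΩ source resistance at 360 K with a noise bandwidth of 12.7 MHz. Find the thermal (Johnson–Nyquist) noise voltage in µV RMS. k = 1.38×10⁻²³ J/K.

V_n = √(4kTRB)
4kTRB = 4 × 1.38×10⁻²³ × 360 × 4.13×10³ × 1.27×10⁷ = 1.04×10⁻⁹ V²
V_n = √(1.04×10⁻⁹) = 3.23×10⁻⁵ V = 32.3 µV

32.3 µV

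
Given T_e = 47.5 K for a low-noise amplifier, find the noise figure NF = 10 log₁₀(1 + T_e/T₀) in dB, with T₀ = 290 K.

0.659 dB

F = 1 + T_e/T₀ = 1 + 47.5/290 = 1.16379
NF = 10 log₁₀(1.16379) = 0.659 dB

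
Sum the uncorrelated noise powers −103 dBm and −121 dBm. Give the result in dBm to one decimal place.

−102.9 dBm

Convert to linear, add, convert back:
P₁ = 5.01×10⁻¹⁴ W, P₂ = 7.94×10⁻¹⁶ W
P_tot = 5.09×10⁻¹⁴ W → 10 log₁₀(P_tot / 10⁻³) = −102.9 dBm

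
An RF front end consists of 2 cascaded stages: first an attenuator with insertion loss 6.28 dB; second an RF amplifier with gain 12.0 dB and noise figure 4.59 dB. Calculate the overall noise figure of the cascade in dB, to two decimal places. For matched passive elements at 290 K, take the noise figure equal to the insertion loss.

Convert to linear (a loss of L dB is a gain of −L dB): F_i = 10^(NF_i/10), G_i = 10^(G_i,dB/10)
  Stage 1: F_1 = 10^(6.28/10) = 4.246, G_1 = 10^(−6.28/10) = 0.2355
  Stage 2: F_2 = 10^(4.59/10) = 2.877, G_2 = 10^(12.0/10) = 15.85
Friis cascade:
  F = 4.246 + (2.877 − 1)/0.2355 = 12.22
NF = 10 log₁₀(12.22) = 10.87 dB

10.87 dB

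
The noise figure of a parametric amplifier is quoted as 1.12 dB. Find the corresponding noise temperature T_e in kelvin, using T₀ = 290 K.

85.3 K

F = 10^(1.12/10) = 1.2942
T_e = (F − 1)·T₀ = (1.2942 − 1) × 290 = 85.3 K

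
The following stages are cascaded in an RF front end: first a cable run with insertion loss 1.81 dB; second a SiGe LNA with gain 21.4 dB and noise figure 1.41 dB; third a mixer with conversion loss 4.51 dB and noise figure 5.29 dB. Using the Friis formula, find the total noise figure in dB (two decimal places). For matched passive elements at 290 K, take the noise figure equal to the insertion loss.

Convert to linear (a loss of L dB is a gain of −L dB): F_i = 10^(NF_i/10), G_i = 10^(G_i,dB/10)
  Stage 1: F_1 = 10^(1.81/10) = 1.517, G_1 = 10^(−1.81/10) = 0.6592
  Stage 2: F_2 = 10^(1.41/10) = 1.384, G_2 = 10^(21.4/10) = 138.0
  Stage 3: F_3 = 10^(5.29/10) = 3.381, G_3 = 10^(−4.51/10) = 0.3540
Friis cascade:
  F = 1.517 + (1.384 − 1)/0.6592 + (3.381 − 1)/90.99 = 2.125
NF = 10 log₁₀(2.125) = 3.27 dB

3.27 dB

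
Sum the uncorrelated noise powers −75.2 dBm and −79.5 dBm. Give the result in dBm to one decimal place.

Convert to linear, add, convert back:
P₁ = 3.02×10⁻¹¹ W, P₂ = 1.12×10⁻¹¹ W
P_tot = 4.14×10⁻¹¹ W → 10 log₁₀(P_tot / 10⁻³) = −73.8 dBm

−73.8 dBm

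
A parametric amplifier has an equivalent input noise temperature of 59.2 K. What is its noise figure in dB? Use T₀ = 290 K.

F = 1 + T_e/T₀ = 1 + 59.2/290 = 1.20414
NF = 10 log₁₀(1.20414) = 0.807 dB

0.807 dB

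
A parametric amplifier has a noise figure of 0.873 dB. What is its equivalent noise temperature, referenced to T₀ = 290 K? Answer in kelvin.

F = 10^(0.873/10) = 1.22264
T_e = (F − 1)·T₀ = (1.22264 − 1) × 290 = 64.6 K

64.6 K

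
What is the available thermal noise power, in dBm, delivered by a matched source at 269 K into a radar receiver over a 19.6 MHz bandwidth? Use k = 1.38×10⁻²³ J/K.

P_n = kTB = 1.38×10⁻²³ × 269 × 1.96×10⁷ = 7.28×10⁻¹⁴ W
In dBm: 10 log₁₀(7.28×10⁻¹⁴ / 10⁻³) = −101.4 dBm

−101.4 dBm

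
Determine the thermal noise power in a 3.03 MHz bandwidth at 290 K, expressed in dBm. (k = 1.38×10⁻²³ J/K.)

−109.2 dBm

P_n = kTB = 1.38×10⁻²³ × 290 × 3.03×10⁶ = 1.21×10⁻¹⁴ W
In dBm: 10 log₁₀(1.21×10⁻¹⁴ / 10⁻³) = −109.2 dBm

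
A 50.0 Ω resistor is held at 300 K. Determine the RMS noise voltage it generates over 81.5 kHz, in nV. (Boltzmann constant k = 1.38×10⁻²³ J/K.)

V_n = √(4kTRB)
4kTRB = 4 × 1.38×10⁻²³ × 300 × 5.00×10¹ × 8.15×10⁴ = 6.75×10⁻¹⁴ V²
V_n = √(6.75×10⁻¹⁴) = 2.60×10⁻⁷ V = 260 nV

260 nV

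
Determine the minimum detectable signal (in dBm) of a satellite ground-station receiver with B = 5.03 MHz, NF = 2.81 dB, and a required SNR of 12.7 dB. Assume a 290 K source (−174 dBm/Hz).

Sensitivity = −174 + 10 log₁₀(B) + NF + SNR_min
= −174 + 67.02 + 2.81 + 12.7
= −91.47 dBm → −91.5 dBm

−91.5 dBm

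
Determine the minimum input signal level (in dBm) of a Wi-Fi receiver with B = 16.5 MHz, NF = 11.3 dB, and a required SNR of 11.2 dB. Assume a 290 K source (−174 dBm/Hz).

Sensitivity = −174 + 10 log₁₀(B) + NF + SNR_min
= −174 + 72.17 + 11.3 + 11.2
= −79.33 dBm → −79.3 dBm

−79.3 dBm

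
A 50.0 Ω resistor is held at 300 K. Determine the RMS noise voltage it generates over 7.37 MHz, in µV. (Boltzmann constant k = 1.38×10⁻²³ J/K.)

2.47 µV

V_n = √(4kTRB)
4kTRB = 4 × 1.38×10⁻²³ × 300 × 5.00×10¹ × 7.37×10⁶ = 6.10×10⁻¹² V²
V_n = √(6.10×10⁻¹²) = 2.47×10⁻⁶ V = 2.47 µV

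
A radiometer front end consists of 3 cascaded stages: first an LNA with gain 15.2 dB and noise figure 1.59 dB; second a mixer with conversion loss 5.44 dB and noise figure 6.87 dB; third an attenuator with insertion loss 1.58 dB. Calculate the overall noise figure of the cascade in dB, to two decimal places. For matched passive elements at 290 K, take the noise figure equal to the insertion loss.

Convert to linear (a loss of L dB is a gain of −L dB): F_i = 10^(NF_i/10), G_i = 10^(G_i,dB/10)
  Stage 1: F_1 = 10^(1.59/10) = 1.442, G_1 = 10^(15.2/10) = 33.11
  Stage 2: F_2 = 10^(6.87/10) = 4.864, G_2 = 10^(−5.44/10) = 0.2858
  Stage 3: F_3 = 10^(1.58/10) = 1.439, G_3 = 10^(−1.58/10) = 0.6950
Friis cascade:
  F = 1.442 + (4.864 − 1)/33.11 + (1.439 − 1)/9.462 = 1.605
NF = 10 log₁₀(1.605) = 2.06 dB

2.06 dB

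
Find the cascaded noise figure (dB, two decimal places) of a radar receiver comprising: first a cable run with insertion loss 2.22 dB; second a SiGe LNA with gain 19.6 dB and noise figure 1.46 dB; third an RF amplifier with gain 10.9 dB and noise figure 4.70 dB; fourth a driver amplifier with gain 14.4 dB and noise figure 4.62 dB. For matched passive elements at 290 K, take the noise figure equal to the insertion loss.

Convert to linear (a loss of L dB is a gain of −L dB): F_i = 10^(NF_i/10), G_i = 10^(G_i,dB/10)
  Stage 1: F_1 = 10^(2.22/10) = 1.667, G_1 = 10^(−2.22/10) = 0.5998
  Stage 2: F_2 = 10^(1.46/10) = 1.400, G_2 = 10^(19.6/10) = 91.20
  Stage 3: F_3 = 10^(4.70/10) = 2.951, G_3 = 10^(10.9/10) = 12.30
  Stage 4: F_4 = 10^(4.62/10) = 2.897, G_4 = 10^(14.4/10) = 27.54
Friis cascade:
  F = 1.667 + (1.400 − 1)/0.5998 + (2.951 − 1)/54.70 + (2.897 − 1)/673.0 = 2.372
NF = 10 log₁₀(2.372) = 3.75 dB

3.75 dB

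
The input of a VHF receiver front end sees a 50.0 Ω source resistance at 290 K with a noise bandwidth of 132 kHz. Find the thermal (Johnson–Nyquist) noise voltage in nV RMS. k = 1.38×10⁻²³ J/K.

V_n = √(4kTRB)
4kTRB = 4 × 1.38×10⁻²³ × 290 × 5.00×10¹ × 1.32×10⁵ = 1.06×10⁻¹³ V²
V_n = √(1.06×10⁻¹³) = 3.25×10⁻⁷ V = 325 nV

325 nV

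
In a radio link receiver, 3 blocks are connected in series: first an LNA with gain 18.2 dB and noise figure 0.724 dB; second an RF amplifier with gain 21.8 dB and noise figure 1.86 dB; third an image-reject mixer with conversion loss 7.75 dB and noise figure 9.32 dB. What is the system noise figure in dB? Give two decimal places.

0.76 dB

Convert to linear (a loss of L dB is a gain of −L dB): F_i = 10^(NF_i/10), G_i = 10^(G_i,dB/10)
  Stage 1: F_1 = 10^(0.724/10) = 1.181, G_1 = 10^(18.2/10) = 66.07
  Stage 2: F_2 = 10^(1.86/10) = 1.535, G_2 = 10^(21.8/10) = 151.4
  Stage 3: F_3 = 10^(9.32/10) = 8.551, G_3 = 10^(−7.75/10) = 0.1679
Friis cascade:
  F = 1.181 + (1.535 − 1)/66.07 + (8.551 − 1)/1.000×10⁴ = 1.190
NF = 10 log₁₀(1.190) = 0.76 dB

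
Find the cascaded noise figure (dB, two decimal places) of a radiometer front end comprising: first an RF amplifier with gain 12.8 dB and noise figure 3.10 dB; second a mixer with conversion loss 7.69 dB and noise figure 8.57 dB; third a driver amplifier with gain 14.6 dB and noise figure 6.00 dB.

5.17 dB

Convert to linear (a loss of L dB is a gain of −L dB): F_i = 10^(NF_i/10), G_i = 10^(G_i,dB/10)
  Stage 1: F_1 = 10^(3.10/10) = 2.042, G_1 = 10^(12.8/10) = 19.05
  Stage 2: F_2 = 10^(8.57/10) = 7.194, G_2 = 10^(−7.69/10) = 0.1702
  Stage 3: F_3 = 10^(6.00/10) = 3.981, G_3 = 10^(14.6/10) = 28.84
Friis cascade:
  F = 2.042 + (7.194 − 1)/19.05 + (3.981 − 1)/3.243 = 3.286
NF = 10 log₁₀(3.286) = 5.17 dB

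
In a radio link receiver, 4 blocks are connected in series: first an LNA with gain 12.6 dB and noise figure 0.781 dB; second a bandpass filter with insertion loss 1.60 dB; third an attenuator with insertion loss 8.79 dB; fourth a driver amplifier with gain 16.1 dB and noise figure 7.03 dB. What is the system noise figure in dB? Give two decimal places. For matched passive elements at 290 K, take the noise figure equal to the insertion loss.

Convert to linear (a loss of L dB is a gain of −L dB): F_i = 10^(NF_i/10), G_i = 10^(G_i,dB/10)
  Stage 1: F_1 = 10^(0.781/10) = 1.197, G_1 = 10^(12.6/10) = 18.20
  Stage 2: F_2 = 10^(1.60/10) = 1.445, G_2 = 10^(−1.60/10) = 0.6918
  Stage 3: F_3 = 10^(8.79/10) = 7.568, G_3 = 10^(−8.79/10) = 0.1321
  Stage 4: F_4 = 10^(7.03/10) = 5.047, G_4 = 10^(16.1/10) = 40.74
Friis cascade:
  F = 1.197 + (1.445 − 1)/18.20 + (7.568 − 1)/12.59 + (5.047 − 1)/1.663 = 4.176
NF = 10 log₁₀(4.176) = 6.21 dB

6.21 dB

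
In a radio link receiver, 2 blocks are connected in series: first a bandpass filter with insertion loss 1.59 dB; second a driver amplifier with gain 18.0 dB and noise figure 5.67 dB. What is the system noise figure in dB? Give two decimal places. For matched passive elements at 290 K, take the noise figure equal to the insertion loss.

Convert to linear (a loss of L dB is a gain of −L dB): F_i = 10^(NF_i/10), G_i = 10^(G_i,dB/10)
  Stage 1: F_1 = 10^(1.59/10) = 1.442, G_1 = 10^(−1.59/10) = 0.6934
  Stage 2: F_2 = 10^(5.67/10) = 3.690, G_2 = 10^(18.0/10) = 63.10
Friis cascade:
  F = 1.442 + (3.690 − 1)/0.6934 = 5.321
NF = 10 log₁₀(5.321) = 7.26 dB

7.26 dB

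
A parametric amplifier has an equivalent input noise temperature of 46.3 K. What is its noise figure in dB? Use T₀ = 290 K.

F = 1 + T_e/T₀ = 1 + 46.3/290 = 1.15966
NF = 10 log₁₀(1.15966) = 0.643 dB

0.643 dB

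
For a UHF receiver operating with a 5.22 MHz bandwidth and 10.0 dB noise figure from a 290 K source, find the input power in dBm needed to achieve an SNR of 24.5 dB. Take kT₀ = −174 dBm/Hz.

Sensitivity = −174 + 10 log₁₀(B) + NF + SNR_min
= −174 + 67.18 + 10.0 + 24.5
= −72.32 dBm → −72.3 dBm

−72.3 dBm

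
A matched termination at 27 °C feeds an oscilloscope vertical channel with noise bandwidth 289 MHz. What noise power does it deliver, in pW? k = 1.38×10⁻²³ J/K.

1.20 pW

T = 27 °C + 273.15 = 300.15 K
P_n = kTB = 1.38×10⁻²³ × 300.15 × 2.89×10⁸ = 1.20×10⁻¹² W = 1.20 pW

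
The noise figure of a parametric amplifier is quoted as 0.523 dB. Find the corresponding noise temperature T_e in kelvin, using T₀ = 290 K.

F = 10^(0.523/10) = 1.12798
T_e = (F − 1)·T₀ = (1.12798 − 1) × 290 = 37.1 K

37.1 K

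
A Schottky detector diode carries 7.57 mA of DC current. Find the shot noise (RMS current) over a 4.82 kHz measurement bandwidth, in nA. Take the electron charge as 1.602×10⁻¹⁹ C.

I_n = √(2qI·B)
2qI·B = 2 × 1.602×10⁻¹⁹ × 7.57×10⁻³ × 4.82×10³ = 1.17×10⁻¹⁷ A²
I_n = √(1.17×10⁻¹⁷) = 3.42×10⁻⁹ A = 3.42 nA

3.42 nA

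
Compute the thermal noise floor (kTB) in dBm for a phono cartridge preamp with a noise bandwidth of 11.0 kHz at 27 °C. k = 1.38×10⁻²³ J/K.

−133.4 dBm

T = 27 °C + 273.15 = 300.15 K
P_n = kTB = 1.38×10⁻²³ × 300.15 × 1.10×10⁴ = 4.56×10⁻¹⁷ W
In dBm: 10 log₁₀(4.56×10⁻¹⁷ / 10⁻³) = −133.4 dBm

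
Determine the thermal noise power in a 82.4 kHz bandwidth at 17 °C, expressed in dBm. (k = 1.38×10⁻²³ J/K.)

T = 17 °C + 273.15 = 290.15 K
P_n = kTB = 1.38×10⁻²³ × 290.15 × 8.24×10⁴ = 3.30×10⁻¹⁶ W
In dBm: 10 log₁₀(3.30×10⁻¹⁶ / 10⁻³) = −124.8 dBm

−124.8 dBm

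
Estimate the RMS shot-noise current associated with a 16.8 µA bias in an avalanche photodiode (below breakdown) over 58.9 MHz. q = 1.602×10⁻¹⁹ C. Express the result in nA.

I_n = √(2qI·B)
2qI·B = 2 × 1.602×10⁻¹⁹ × 1.68×10⁻⁵ × 5.89×10⁷ = 3.17×10⁻¹⁶ A²
I_n = √(3.17×10⁻¹⁶) = 1.78×10⁻⁸ A = 17.8 nA

17.8 nA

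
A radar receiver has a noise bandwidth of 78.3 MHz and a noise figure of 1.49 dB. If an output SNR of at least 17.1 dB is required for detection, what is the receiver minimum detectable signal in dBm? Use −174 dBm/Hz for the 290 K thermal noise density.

−76.5 dBm

Sensitivity = −174 + 10 log₁₀(B) + NF + SNR_min
= −174 + 78.94 + 1.49 + 17.1
= −76.47 dBm → −76.5 dBm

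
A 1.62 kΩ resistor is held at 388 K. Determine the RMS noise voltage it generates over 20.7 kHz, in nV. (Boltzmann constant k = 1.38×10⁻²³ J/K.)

847 nV

V_n = √(4kTRB)
4kTRB = 4 × 1.38×10⁻²³ × 388 × 1.62×10³ × 2.07×10⁴ = 7.18×10⁻¹³ V²
V_n = √(7.18×10⁻¹³) = 8.47×10⁻⁷ V = 847 nV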